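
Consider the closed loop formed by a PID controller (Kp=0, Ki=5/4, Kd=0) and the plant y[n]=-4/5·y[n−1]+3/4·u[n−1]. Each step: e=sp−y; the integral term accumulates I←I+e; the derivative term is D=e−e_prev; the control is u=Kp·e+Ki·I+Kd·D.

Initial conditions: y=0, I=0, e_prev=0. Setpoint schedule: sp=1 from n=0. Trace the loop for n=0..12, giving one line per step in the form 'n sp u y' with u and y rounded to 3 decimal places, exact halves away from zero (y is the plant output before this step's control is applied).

0 1 1.250 0.000
1 1 1.328 0.938
2 1 2.271 0.246
3 1 1.638 1.506
4 1 2.858 0.024
5 1 1.452 2.125
6 1 3.466 -0.611
7 1 0.856 3.088
8 1 4.391 -1.828
9 1 -0.304 4.756
10 1 5.987 -4.033
11 1 -2.408 7.716
12 1 8.816 -7.979

(exact arithmetic carried between steps; '≈' marks a value shown rounded to 6 d.p. or computed from one; I and e_prev carry over from the previous line; the table rounds u and y to 3 d.p., halves away from zero)
n=0: y=0, sp=1, e=sp−y=1; I=1, D=e−e_prev=1; u=0·1+5/4·1+0·1=1.25; next y=-4/5·0+3/4·1.25=0.9375
n=1: y=0.9375, sp=1, e=sp−y=0.0625; I=1.0625, D=e−e_prev=-0.9375; u=0·0.0625+5/4·1.0625+0·(-0.9375)=1.328125; next y=-4/5·0.9375+3/4·1.328125≈0.246094
n=2: y≈0.246094, sp=1, e=sp−y≈0.753906; I≈1.816406, D=e−e_prev≈0.691406; u=0·0.753906+5/4·1.816406+0·0.691406≈2.270508; next y=-4/5·0.246094+3/4·2.270508≈1.506006
n=3: y≈1.506006, sp=1, e=sp−y≈-0.506006; I≈1.310400, D=e−e_prev≈-1.259912; u=0·(-0.506006)+5/4·1.310400+0·(-1.259912)≈1.638000; next y=-4/5·1.506006+3/4·1.638000≈0.023696
n=4: y≈0.023696, sp=1, e=sp−y≈0.976304; I≈2.286705, D=e−e_prev≈1.482310; u=0·0.976304+5/4·2.286705+0·1.482310≈2.858381; next y=-4/5·0.023696+3/4·2.858381≈2.124829
n=5: y≈2.124829, sp=1, e=sp−y≈-1.124829; I≈1.161876, D=e−e_prev≈-2.101133; u=0·(-1.124829)+5/4·1.161876+0·(-2.101133)≈1.452344; next y=-4/5·2.124829+3/4·1.452344≈-0.610605
n=6: y≈-0.610605, sp=1, e=sp−y≈1.610605; I≈2.772481, D=e−e_prev≈2.735434; u=0·1.610605+5/4·2.772481+0·2.735434≈3.465601; next y=-4/5·(-0.610605)+3/4·3.465601≈3.087684
n=7: y≈3.087684, sp=1, e=sp−y≈-2.087684; I≈0.684796, D=e−e_prev≈-3.698289; u=0·(-2.087684)+5/4·0.684796+0·(-3.698289)≈0.855995; next y=-4/5·3.087684+3/4·0.855995≈-1.828151
n=8: y≈-1.828151, sp=1, e=sp−y≈2.828151; I≈3.512947, D=e−e_prev≈4.915836; u=0·2.828151+5/4·3.512947+0·4.915836≈4.391184; next y=-4/5·(-1.828151)+3/4·4.391184≈4.755909
n=9: y≈4.755909, sp=1, e=sp−y≈-3.755909; I≈-0.242962, D=e−e_prev≈-6.584060; u=0·(-3.755909)+5/4·(-0.242962)+0·(-6.584060)≈-0.303702; next y=-4/5·4.755909+3/4·(-0.303702)≈-4.032504
n=10: y≈-4.032504, sp=1, e=sp−y≈5.032504; I≈4.789542, D=e−e_prev≈8.788413; u=0·5.032504+5/4·4.789542+0·8.788413≈5.986928; next y=-4/5·(-4.032504)+3/4·5.986928≈7.716199
n=11: y≈7.716199, sp=1, e=sp−y≈-6.716199; I≈-1.926657, D=e−e_prev≈-11.748703; u=0·(-6.716199)+5/4·(-1.926657)+0·(-11.748703)≈-2.408321; next y=-4/5·7.716199+3/4·(-2.408321)≈-7.979200
n=12: y≈-7.979200, sp=1, e=sp−y≈8.979200; I≈7.052543, D=e−e_prev≈15.695399; u=0·8.979200+5/4·7.052543+0·15.695399≈8.815679; next y=-4/5·(-7.979200)+3/4·8.815679≈12.995119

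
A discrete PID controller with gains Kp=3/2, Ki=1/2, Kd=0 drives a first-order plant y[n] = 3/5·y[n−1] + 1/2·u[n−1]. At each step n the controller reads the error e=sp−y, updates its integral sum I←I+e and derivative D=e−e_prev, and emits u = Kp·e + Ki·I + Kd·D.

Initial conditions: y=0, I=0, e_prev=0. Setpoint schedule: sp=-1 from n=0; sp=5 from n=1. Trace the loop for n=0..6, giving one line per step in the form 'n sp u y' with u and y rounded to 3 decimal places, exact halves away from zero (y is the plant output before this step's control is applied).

0 -1 -2.000 0.000
1 5 11.500 -1.000
2 5 2.200 5.150
3 5 4.045 4.190
4 5 3.757 4.537
5 5 3.861 4.600
6 5 3.880 4.691

(exact arithmetic carried between steps; '≈' marks a value shown rounded to 6 d.p. or computed from one; I and e_prev carry over from the previous line; the table rounds u and y to 3 d.p., halves away from zero)
n=0: y=0, sp=-1, e=sp−y=-1; I=-1, D=e−e_prev=-1; u=3/2·(-1)+1/2·(-1)+0·(-1)=-2; next y=3/5·0+1/2·(-2)=-1
n=1: y=-1, sp=5, e=sp−y=6; I=5, D=e−e_prev=7; u=3/2·6+1/2·5+0·7=11.5; next y=3/5·(-1)+1/2·11.5=5.15
n=2: y=5.15, sp=5, e=sp−y=-0.15; I=4.85, D=e−e_prev=-6.15; u=3/2·(-0.15)+1/2·4.85+0·(-6.15)=2.2; next y=3/5·5.15+1/2·2.2=4.19
n=3: y=4.19, sp=5, e=sp−y=0.81; I=5.66, D=e−e_prev=0.96; u=3/2·0.81+1/2·5.66+0·0.96=4.045; next y=3/5·4.19+1/2·4.045=4.5365
n=4: y=4.5365, sp=5, e=sp−y=0.4635; I=6.1235, D=e−e_prev=-0.3465; u=3/2·0.4635+1/2·6.1235+0·(-0.3465)=3.757; next y=3/5·4.5365+1/2·3.757=4.6004
n=5: y=4.6004, sp=5, e=sp−y=0.3996; I=6.5231, D=e−e_prev=-0.0639; u=3/2·0.3996+1/2·6.5231+0·(-0.0639)=3.86095; next y=3/5·4.6004+1/2·3.86095=4.690715
n=6: y=4.690715, sp=5, e=sp−y=0.309285; I=6.832385, D=e−e_prev=-0.090315; u=3/2·0.309285+1/2·6.832385+0·(-0.090315)=3.88012; next y=3/5·4.690715+1/2·3.88012=4.754489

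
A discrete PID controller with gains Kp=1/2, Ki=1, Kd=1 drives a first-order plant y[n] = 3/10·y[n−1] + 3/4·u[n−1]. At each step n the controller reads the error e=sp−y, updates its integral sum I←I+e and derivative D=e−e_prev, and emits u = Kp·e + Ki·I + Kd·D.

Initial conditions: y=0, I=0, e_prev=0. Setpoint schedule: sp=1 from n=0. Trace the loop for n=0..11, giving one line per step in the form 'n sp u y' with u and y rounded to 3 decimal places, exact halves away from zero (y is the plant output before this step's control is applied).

0 1 2.500 0.000
1 1 -2.188 1.875
2 1 6.195 -1.078
3 1 -8.183 4.323
4 1 16.803 -4.840
5 1 -26.496 11.150
6 1 48.537 -16.527
7 1 -81.543 31.445
8 1 143.905 -51.723
9 1 -246.878 92.412
10 1 430.462 -157.435
11 1 -743.577 275.616

(exact arithmetic carried between steps; '≈' marks a value shown rounded to 6 d.p. or computed from one; I and e_prev carry over from the previous line; the table rounds u and y to 3 d.p., halves away from zero)
n=0: y=0, sp=1, e=sp−y=1; I=1, D=e−e_prev=1; u=1/2·1+1·1+1·1=2.5; next y=3/10·0+3/4·2.5=1.875
n=1: y=1.875, sp=1, e=sp−y=-0.875; I=0.125, D=e−e_prev=-1.875; u=1/2·(-0.875)+1·0.125+1·(-1.875)=-2.1875; next y=3/10·1.875+3/4·(-2.1875)=-1.078125
n=2: y=-1.078125, sp=1, e=sp−y=2.078125; I=2.203125, D=e−e_prev=2.953125; u=1/2·2.078125+1·2.203125+1·2.953125≈6.195313; next y=3/10·(-1.078125)+3/4·6.195313≈4.323047
n=3: y≈4.323047, sp=1, e=sp−y≈-3.323047; I≈-1.119922, D=e−e_prev≈-5.401172; u=1/2·(-3.323047)+1·(-1.119922)+1·(-5.401172)≈-8.182617; next y=3/10·4.323047+3/4·(-8.182617)≈-4.840049
n=4: y≈-4.840049, sp=1, e=sp−y≈5.840049; I≈4.720127, D=e−e_prev≈9.163096; u=1/2·5.840049+1·4.720127+1·9.163096≈16.803247; next y=3/10·(-4.840049)+3/4·16.803247≈11.150421
n=5: y≈11.150421, sp=1, e=sp−y≈-10.150421; I≈-5.430294, D=e−e_prev≈-15.990469; u=1/2·(-10.150421)+1·(-5.430294)+1·(-15.990469)≈-26.495974; next y=3/10·11.150421+3/4·(-26.495974)≈-16.526854
n=6: y≈-16.526854, sp=1, e=sp−y≈17.526854; I≈12.096560, D=e−e_prev≈27.677275; u=1/2·17.526854+1·12.096560+1·27.677275≈48.537262; next y=3/10·(-16.526854)+3/4·48.537262≈31.444890
n=7: y≈31.444890, sp=1, e=sp−y≈-30.444890; I≈-18.348330, D=e−e_prev≈-47.971744; u=1/2·(-30.444890)+1·(-18.348330)+1·(-47.971744)≈-81.542519; next y=3/10·31.444890+3/4·(-81.542519)≈-51.723422
n=8: y≈-51.723422, sp=1, e=sp−y≈52.723422; I≈34.375092, D=e−e_prev≈83.168312; u=1/2·52.723422+1·34.375092+1·83.168312≈143.905116; next y=3/10·(-51.723422)+3/4·143.905116≈92.411810
n=9: y≈92.411810, sp=1, e=sp−y≈-91.411810; I≈-57.036718, D=e−e_prev≈-144.135233; u=1/2·(-91.411810)+1·(-57.036718)+1·(-144.135233)≈-246.877856; next y=3/10·92.411810+3/4·(-246.877856)≈-157.434849
n=10: y≈-157.434849, sp=1, e=sp−y≈158.434849; I≈101.398131, D=e−e_prev≈249.846659; u=1/2·158.434849+1·101.398131+1·249.846659≈430.462214; next y=3/10·(-157.434849)+3/4·430.462214≈275.616206
n=11: y≈275.616206, sp=1, e=sp−y≈-274.616206; I≈-173.218075, D=e−e_prev≈-433.051055; u=1/2·(-274.616206)+1·(-173.218075)+1·(-433.051055)≈-743.577233; next y=3/10·275.616206+3/4·(-743.577233)≈-474.998063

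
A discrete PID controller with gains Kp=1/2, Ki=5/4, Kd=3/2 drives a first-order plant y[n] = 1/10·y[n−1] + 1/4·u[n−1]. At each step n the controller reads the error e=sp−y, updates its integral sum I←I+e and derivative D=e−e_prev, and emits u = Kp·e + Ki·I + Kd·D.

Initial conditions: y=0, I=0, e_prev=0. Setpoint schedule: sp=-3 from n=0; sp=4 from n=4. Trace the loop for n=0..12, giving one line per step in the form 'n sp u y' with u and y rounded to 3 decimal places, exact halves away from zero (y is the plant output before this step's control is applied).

0 -3 -9.750 0.000
1 -3 -1.078 -2.438
2 -3 -11.691 -0.513
3 -3 -3.916 -2.974
4 4 9.593 -1.276
5 4 -3.292 2.271
6 4 13.506 -0.596
7 4 2.234 3.317
8 4 16.844 0.890
9 4 6.009 4.300
10 4 18.444 1.932
11 4 8.143 4.804
12 4 18.882 2.516

(exact arithmetic carried between steps; '≈' marks a value shown rounded to 6 d.p. or computed from one; I and e_prev carry over from the previous line; the table rounds u and y to 3 d.p., halves away from zero)
n=0: y=0, sp=-3, e=sp−y=-3; I=-3, D=e−e_prev=-3; u=1/2·(-3)+5/4·(-3)+3/2·(-3)=-9.75; next y=1/10·0+1/4·(-9.75)=-2.4375
n=1: y=-2.4375, sp=-3, e=sp−y=-0.5625; I=-3.5625, D=e−e_prev=2.4375; u=1/2·(-0.5625)+5/4·(-3.5625)+3/2·2.4375=-1.078125; next y=1/10·(-2.4375)+1/4·(-1.078125)≈-0.513281
n=2: y≈-0.513281, sp=-3, e=sp−y≈-2.486719; I≈-6.049219, D=e−e_prev≈-1.924219; u=1/2·(-2.486719)+5/4·(-6.049219)+3/2·(-1.924219)≈-11.691211; next y=1/10·(-0.513281)+1/4·(-11.691211)≈-2.974131
n=3: y≈-2.974131, sp=-3, e=sp−y≈-0.025869; I≈-6.075088, D=e−e_prev≈2.460850; u=1/2·(-0.025869)+5/4·(-6.075088)+3/2·2.460850≈-3.915520; next y=1/10·(-2.974131)+1/4·(-3.915520)≈-1.276293
n=4: y≈-1.276293, sp=4, e=sp−y≈5.276293; I≈-0.798795, D=e−e_prev≈5.302162; u=1/2·5.276293+5/4·(-0.798795)+3/2·5.302162≈9.592896; next y=1/10·(-1.276293)+1/4·9.592896≈2.270595
n=5: y≈2.270595, sp=4, e=sp−y≈1.729405; I≈0.930610, D=e−e_prev≈-3.546888; u=1/2·1.729405+5/4·0.930610+3/2·(-3.546888)≈-3.292366; next y=1/10·2.270595+1/4·(-3.292366)≈-0.596032
n=6: y≈-0.596032, sp=4, e=sp−y≈4.596032; I≈5.526642, D=e−e_prev≈2.866627; u=1/2·4.596032+5/4·5.526642+3/2·2.866627≈13.506259; next y=1/10·(-0.596032)+1/4·13.506259≈3.316962
n=7: y≈3.316962, sp=4, e=sp−y≈0.683038; I≈6.209681, D=e−e_prev≈-3.912994; u=1/2·0.683038+5/4·6.209681+3/2·(-3.912994)≈2.234130; next y=1/10·3.316962+1/4·2.234130≈0.890229
n=8: y≈0.890229, sp=4, e=sp−y≈3.109771; I≈9.319452, D=e−e_prev≈2.426733; u=1/2·3.109771+5/4·9.319452+3/2·2.426733≈16.844301; next y=1/10·0.890229+1/4·16.844301≈4.300098
n=9: y≈4.300098, sp=4, e=sp−y≈-0.300098; I≈9.019354, D=e−e_prev≈-3.409869; u=1/2·(-0.300098)+5/4·9.019354+3/2·(-3.409869)≈6.009340; next y=1/10·4.300098+1/4·6.009340≈1.932345
n=10: y≈1.932345, sp=4, e=sp−y≈2.067655; I≈11.087010, D=e−e_prev≈2.367753; u=1/2·2.067655+5/4·11.087010+3/2·2.367753≈18.444220; next y=1/10·1.932345+1/4·18.444220≈4.804289
n=11: y≈4.804289, sp=4, e=sp−y≈-0.804289; I≈10.282720, D=e−e_prev≈-2.871945; u=1/2·(-0.804289)+5/4·10.282720+3/2·(-2.871945)≈8.143339; next y=1/10·4.804289+1/4·8.143339≈2.516264
n=12: y≈2.516264, sp=4, e=sp−y≈1.483736; I≈11.766457, D=e−e_prev≈2.288026; u=1/2·1.483736+5/4·11.766457+3/2·2.288026≈18.881978; next y=1/10·2.516264+1/4·18.881978≈4.972121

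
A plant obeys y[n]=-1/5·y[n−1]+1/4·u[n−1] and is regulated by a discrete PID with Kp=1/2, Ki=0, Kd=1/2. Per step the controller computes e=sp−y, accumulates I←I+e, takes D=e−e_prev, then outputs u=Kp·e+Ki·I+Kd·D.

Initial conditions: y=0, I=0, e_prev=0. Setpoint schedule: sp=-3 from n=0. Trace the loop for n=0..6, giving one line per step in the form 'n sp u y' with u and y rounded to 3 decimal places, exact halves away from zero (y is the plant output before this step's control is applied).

0 -3 -3.000 0.000
1 -3 -0.750 -0.750
2 -3 -1.838 -0.038
3 -3 -1.067 -0.452
4 -3 -1.550 -0.176
5 -3 -1.236 -0.352
6 -3 -1.437 -0.239

(exact arithmetic carried between steps; '≈' marks a value shown rounded to 6 d.p. or computed from one; I and e_prev carry over from the previous line; the table rounds u and y to 3 d.p., halves away from zero)
n=0: y=0, sp=-3, e=sp−y=-3; I=-3, D=e−e_prev=-3; u=1/2·(-3)+0·(-3)+1/2·(-3)=-3; next y=-1/5·0+1/4·(-3)=-0.75
n=1: y=-0.75, sp=-3, e=sp−y=-2.25; I=-5.25, D=e−e_prev=0.75; u=1/2·(-2.25)+0·(-5.25)+1/2·0.75=-0.75; next y=-1/5·(-0.75)+1/4·(-0.75)=-0.0375
n=2: y=-0.0375, sp=-3, e=sp−y=-2.9625; I=-8.2125, D=e−e_prev=-0.7125; u=1/2·(-2.9625)+0·(-8.2125)+1/2·(-0.7125)=-1.8375; next y=-1/5·(-0.0375)+1/4·(-1.8375)=-0.451875
n=3: y=-0.451875, sp=-3, e=sp−y=-2.548125; I=-10.760625, D=e−e_prev=0.414375; u=1/2·(-2.548125)+0·(-10.760625)+1/2·0.414375=-1.066875; next y=-1/5·(-0.451875)+1/4·(-1.066875)≈-0.176344
n=4: y≈-0.176344, sp=-3, e=sp−y≈-2.823656; I≈-13.584281, D=e−e_prev≈-0.275531; u=1/2·(-2.823656)+0·(-13.584281)+1/2·(-0.275531)≈-1.549594; next y=-1/5·(-0.176344)+1/4·(-1.549594)≈-0.352130
n=5: y≈-0.352130, sp=-3, e=sp−y≈-2.647870; I≈-16.232152, D=e−e_prev≈0.175786; u=1/2·(-2.647870)+0·(-16.232152)+1/2·0.175786≈-1.236042; next y=-1/5·(-0.352130)+1/4·(-1.236042)≈-0.238585
n=6: y≈-0.238585, sp=-3, e=sp−y≈-2.761415; I≈-18.993567, D=e−e_prev≈-0.113545; u=1/2·(-2.761415)+0·(-18.993567)+1/2·(-0.113545)≈-1.437480; next y=-1/5·(-0.238585)+1/4·(-1.437480)≈-0.311653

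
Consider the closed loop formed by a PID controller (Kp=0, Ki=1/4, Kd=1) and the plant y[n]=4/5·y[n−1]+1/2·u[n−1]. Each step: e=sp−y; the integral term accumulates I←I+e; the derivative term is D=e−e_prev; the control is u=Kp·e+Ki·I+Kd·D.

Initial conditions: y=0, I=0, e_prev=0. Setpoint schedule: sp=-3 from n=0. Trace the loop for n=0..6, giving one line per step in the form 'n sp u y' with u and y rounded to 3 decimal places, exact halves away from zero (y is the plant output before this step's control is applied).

(exact arithmetic carried between steps; '≈' marks a value shown rounded to 6 d.p. or computed from one; I and e_prev carry over from the previous line; the table rounds u and y to 3 d.p., halves away from zero)
n=0: y=0, sp=-3, e=sp−y=-3; I=-3, D=e−e_prev=-3; u=0·(-3)+1/4·(-3)+1·(-3)=-3.75; next y=4/5·0+1/2·(-3.75)=-1.875
n=1: y=-1.875, sp=-3, e=sp−y=-1.125; I=-4.125, D=e−e_prev=1.875; u=0·(-1.125)+1/4·(-4.125)+1·1.875=0.84375; next y=4/5·(-1.875)+1/2·0.84375=-1.078125
n=2: y=-1.078125, sp=-3, e=sp−y=-1.921875; I=-6.046875, D=e−e_prev=-0.796875; u=0·(-1.921875)+1/4·(-6.046875)+1·(-0.796875)≈-2.308594; next y=4/5·(-1.078125)+1/2·(-2.308594)≈-2.016797
n=3: y≈-2.016797, sp=-3, e=sp−y≈-0.983203; I≈-7.030078, D=e−e_prev≈0.938672; u=0·(-0.983203)+1/4·(-7.030078)+1·0.938672≈-0.818848; next y=4/5·(-2.016797)+1/2·(-0.818848)≈-2.022861
n=4: y≈-2.022861, sp=-3, e=sp−y≈-0.977139; I≈-8.007217, D=e−e_prev≈0.006064; u=0·(-0.977139)+1/4·(-8.007217)+1·0.006064≈-1.995740; next y=4/5·(-2.022861)+1/2·(-1.995740)≈-2.616159
n=5: y≈-2.616159, sp=-3, e=sp−y≈-0.383841; I≈-8.391058, D=e−e_prev≈0.593298; u=0·(-0.383841)+1/4·(-8.391058)+1·0.593298≈-1.504467; next y=4/5·(-2.616159)+1/2·(-1.504467)≈-2.845161
n=6: y≈-2.845161, sp=-3, e=sp−y≈-0.154839; I≈-8.545897, D=e−e_prev≈0.229002; u=0·(-0.154839)+1/4·(-8.545897)+1·0.229002≈-1.907473; next y=4/5·(-2.845161)+1/2·(-1.907473)≈-3.229865

0 -3 -3.750 0.000
1 -3 0.844 -1.875
2 -3 -2.309 -1.078
3 -3 -0.819 -2.017
4 -3 -1.996 -2.023
5 -3 -1.504 -2.616
6 -3 -1.907 -2.845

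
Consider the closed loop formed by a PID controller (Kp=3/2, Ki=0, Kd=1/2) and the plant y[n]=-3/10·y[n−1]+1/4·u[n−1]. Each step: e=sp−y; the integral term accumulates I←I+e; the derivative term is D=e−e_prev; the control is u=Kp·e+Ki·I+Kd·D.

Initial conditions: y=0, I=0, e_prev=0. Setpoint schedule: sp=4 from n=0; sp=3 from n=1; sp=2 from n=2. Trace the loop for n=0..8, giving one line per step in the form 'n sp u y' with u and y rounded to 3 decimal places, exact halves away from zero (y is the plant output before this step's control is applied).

(exact arithmetic carried between steps; '≈' marks a value shown rounded to 6 d.p. or computed from one; I and e_prev carry over from the previous line; the table rounds u and y to 3 d.p., halves away from zero)
n=0: y=0, sp=4, e=sp−y=4; I=4, D=e−e_prev=4; u=3/2·4+0·4+1/2·4=8; next y=-3/10·0+1/4·8=2
n=1: y=2, sp=3, e=sp−y=1; I=5, D=e−e_prev=-3; u=3/2·1+0·5+1/2·(-3)=0; next y=-3/10·2+1/4·0=-0.6
n=2: y=-0.6, sp=2, e=sp−y=2.6; I=7.6, D=e−e_prev=1.6; u=3/2·2.6+0·7.6+1/2·1.6=4.7; next y=-3/10·(-0.6)+1/4·4.7=1.355
n=3: y=1.355, sp=2, e=sp−y=0.645; I=8.245, D=e−e_prev=-1.955; u=3/2·0.645+0·8.245+1/2·(-1.955)=-0.01; next y=-3/10·1.355+1/4·(-0.01)=-0.409
n=4: y=-0.409, sp=2, e=sp−y=2.409; I=10.654, D=e−e_prev=1.764; u=3/2·2.409+0·10.654+1/2·1.764=4.4955; next y=-3/10·(-0.409)+1/4·4.4955=1.246575
n=5: y=1.246575, sp=2, e=sp−y=0.753425; I=11.407425, D=e−e_prev=-1.655575; u=3/2·0.753425+0·11.407425+1/2·(-1.655575)=0.30235; next y=-3/10·1.246575+1/4·0.30235=-0.298385
n=6: y=-0.298385, sp=2, e=sp−y=2.298385; I=13.70581, D=e−e_prev=1.54496; u=3/2·2.298385+0·13.70581+1/2·1.54496≈4.220058; next y=-3/10·(-0.298385)+1/4·4.220058≈1.144530
n=7: y≈1.144530, sp=2, e=sp−y≈0.855470; I≈14.561280, D=e−e_prev≈-1.442915; u=3/2·0.855470+0·14.561280+1/2·(-1.442915)≈0.561748; next y=-3/10·1.144530+1/4·0.561748≈-0.202922
n=8: y≈-0.202922, sp=2, e=sp−y≈2.202922; I≈16.764202, D=e−e_prev≈1.347452; u=3/2·2.202922+0·16.764202+1/2·1.347452≈3.978109; next y=-3/10·(-0.202922)+1/4·3.978109≈1.055404

0 4 8.000 0.000
1 3 0.000 2.000
2 2 4.700 -0.600
3 2 -0.010 1.355
4 2 4.496 -0.409
5 2 0.302 1.247
6 2 4.220 -0.298
7 2 0.562 1.145
8 2 3.978 -0.203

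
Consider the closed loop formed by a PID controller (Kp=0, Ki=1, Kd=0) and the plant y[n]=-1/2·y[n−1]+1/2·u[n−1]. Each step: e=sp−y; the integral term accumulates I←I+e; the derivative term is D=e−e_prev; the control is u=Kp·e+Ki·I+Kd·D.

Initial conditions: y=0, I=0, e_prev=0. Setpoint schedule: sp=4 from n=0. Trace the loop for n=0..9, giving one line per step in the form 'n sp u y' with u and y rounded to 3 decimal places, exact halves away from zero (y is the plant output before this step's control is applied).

0 4 4.000 0.000
1 4 6.000 2.000
2 4 8.000 2.000
3 4 9.000 3.000
4 4 10.000 3.000
5 4 10.500 3.500
6 4 11.000 3.500
7 4 11.250 3.750
8 4 11.500 3.750
9 4 11.625 3.875

(exact arithmetic carried between steps; '≈' marks a value shown rounded to 6 d.p. or computed from one; I and e_prev carry over from the previous line; the table rounds u and y to 3 d.p., halves away from zero)
n=0: y=0, sp=4, e=sp−y=4; I=4, D=e−e_prev=4; u=0·4+1·4+0·4=4; next y=-1/2·0+1/2·4=2
n=1: y=2, sp=4, e=sp−y=2; I=6, D=e−e_prev=-2; u=0·2+1·6+0·(-2)=6; next y=-1/2·2+1/2·6=2
n=2: y=2, sp=4, e=sp−y=2; I=8, D=e−e_prev=0; u=0·2+1·8+0·0=8; next y=-1/2·2+1/2·8=3
n=3: y=3, sp=4, e=sp−y=1; I=9, D=e−e_prev=-1; u=0·1+1·9+0·(-1)=9; next y=-1/2·3+1/2·9=3
n=4: y=3, sp=4, e=sp−y=1; I=10, D=e−e_prev=0; u=0·1+1·10+0·0=10; next y=-1/2·3+1/2·10=3.5
n=5: y=3.5, sp=4, e=sp−y=0.5; I=10.5, D=e−e_prev=-0.5; u=0·0.5+1·10.5+0·(-0.5)=10.5; next y=-1/2·3.5+1/2·10.5=3.5
n=6: y=3.5, sp=4, e=sp−y=0.5; I=11, D=e−e_prev=0; u=0·0.5+1·11+0·0=11; next y=-1/2·3.5+1/2·11=3.75
n=7: y=3.75, sp=4, e=sp−y=0.25; I=11.25, D=e−e_prev=-0.25; u=0·0.25+1·11.25+0·(-0.25)=11.25; next y=-1/2·3.75+1/2·11.25=3.75
n=8: y=3.75, sp=4, e=sp−y=0.25; I=11.5, D=e−e_prev=0; u=0·0.25+1·11.5+0·0=11.5; next y=-1/2·3.75+1/2·11.5=3.875
n=9: y=3.875, sp=4, e=sp−y=0.125; I=11.625, D=e−e_prev=-0.125; u=0·0.125+1·11.625+0·(-0.125)=11.625; next y=-1/2·3.875+1/2·11.625=3.875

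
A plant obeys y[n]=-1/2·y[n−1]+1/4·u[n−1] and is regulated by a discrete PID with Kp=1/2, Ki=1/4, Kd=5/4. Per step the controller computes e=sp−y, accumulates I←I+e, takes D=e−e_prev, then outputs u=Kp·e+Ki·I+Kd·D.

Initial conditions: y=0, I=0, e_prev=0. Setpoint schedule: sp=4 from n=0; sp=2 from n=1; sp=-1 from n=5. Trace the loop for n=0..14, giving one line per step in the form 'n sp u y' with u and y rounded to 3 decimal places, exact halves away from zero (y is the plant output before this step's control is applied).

0 4 8.000 0.000
1 2 -4.000 2.000
2 2 9.000 -2.000
3 2 -5.500 3.250
4 2 13.250 -3.000
5 -1 -14.938 4.813
6 -1 19.031 -6.141
7 -1 -21.313 7.828
8 -1 28.082 -9.242
9 -1 -32.963 11.642
10 -1 41.388 -14.062
11 -1 -50.354 17.378
12 -1 61.661 -21.277
13 -1 -76.251 26.054
14 -1 92.436 -32.090

(exact arithmetic carried between steps; '≈' marks a value shown rounded to 6 d.p. or computed from one; I and e_prev carry over from the previous line; the table rounds u and y to 3 d.p., halves away from zero)
n=0: y=0, sp=4, e=sp−y=4; I=4, D=e−e_prev=4; u=1/2·4+1/4·4+5/4·4=8; next y=-1/2·0+1/4·8=2
n=1: y=2, sp=2, e=sp−y=0; I=4, D=e−e_prev=-4; u=1/2·0+1/4·4+5/4·(-4)=-4; next y=-1/2·2+1/4·(-4)=-2
n=2: y=-2, sp=2, e=sp−y=4; I=8, D=e−e_prev=4; u=1/2·4+1/4·8+5/4·4=9; next y=-1/2·(-2)+1/4·9=3.25
n=3: y=3.25, sp=2, e=sp−y=-1.25; I=6.75, D=e−e_prev=-5.25; u=1/2·(-1.25)+1/4·6.75+5/4·(-5.25)=-5.5; next y=-1/2·3.25+1/4·(-5.5)=-3
n=4: y=-3, sp=2, e=sp−y=5; I=11.75, D=e−e_prev=6.25; u=1/2·5+1/4·11.75+5/4·6.25=13.25; next y=-1/2·(-3)+1/4·13.25=4.8125
n=5: y=4.8125, sp=-1, e=sp−y=-5.8125; I=5.9375, D=e−e_prev=-10.8125; u=1/2·(-5.8125)+1/4·5.9375+5/4·(-10.8125)=-14.9375; next y=-1/2·4.8125+1/4·(-14.9375)=-6.140625
n=6: y=-6.140625, sp=-1, e=sp−y=5.140625; I=11.078125, D=e−e_prev=10.953125; u=1/2·5.140625+1/4·11.078125+5/4·10.953125=19.03125; next y=-1/2·(-6.140625)+1/4·19.03125=7.828125
n=7: y=7.828125, sp=-1, e=sp−y=-8.828125; I=2.25, D=e−e_prev=-13.96875; u=1/2·(-8.828125)+1/4·2.25+5/4·(-13.96875)=-21.3125; next y=-1/2·7.828125+1/4·(-21.3125)≈-9.242188
n=8: y≈-9.242188, sp=-1, e=sp−y≈8.242188; I≈10.492188, D=e−e_prev≈17.070313; u=1/2·8.242188+1/4·10.492188+5/4·17.070313≈28.082031; next y=-1/2·(-9.242188)+1/4·28.082031≈11.641602
n=9: y≈11.641602, sp=-1, e=sp−y≈-12.641602; I≈-2.149414, D=e−e_prev≈-20.883789; u=1/2·(-12.641602)+1/4·(-2.149414)+5/4·(-20.883789)≈-32.962891; next y=-1/2·11.641602+1/4·(-32.962891)≈-14.061523
n=10: y≈-14.061523, sp=-1, e=sp−y≈13.061523; I≈10.912109, D=e−e_prev≈25.703125; u=1/2·13.061523+1/4·10.912109+5/4·25.703125≈41.387695; next y=-1/2·(-14.061523)+1/4·41.387695≈17.377686
n=11: y≈17.377686, sp=-1, e=sp−y≈-18.377686; I≈-7.465576, D=e−e_prev≈-31.439209; u=1/2·(-18.377686)+1/4·(-7.465576)+5/4·(-31.439209)≈-50.354248; next y=-1/2·17.377686+1/4·(-50.354248)≈-21.277405
n=12: y≈-21.277405, sp=-1, e=sp−y≈20.277405; I≈12.811829, D=e−e_prev≈38.655090; u=1/2·20.277405+1/4·12.811829+5/4·38.655090≈61.660522; next y=-1/2·(-21.277405)+1/4·61.660522≈26.053833
n=13: y≈26.053833, sp=-1, e=sp−y≈-27.053833; I≈-14.242004, D=e−e_prev≈-47.331238; u=1/2·(-27.053833)+1/4·(-14.242004)+5/4·(-47.331238)≈-76.251465; next y=-1/2·26.053833+1/4·(-76.251465)≈-32.089783
n=14: y≈-32.089783, sp=-1, e=sp−y≈31.089783; I≈16.847778, D=e−e_prev≈58.143616; u=1/2·31.089783+1/4·16.847778+5/4·58.143616≈92.436356; next y=-1/2·(-32.089783)+1/4·92.436356≈39.153980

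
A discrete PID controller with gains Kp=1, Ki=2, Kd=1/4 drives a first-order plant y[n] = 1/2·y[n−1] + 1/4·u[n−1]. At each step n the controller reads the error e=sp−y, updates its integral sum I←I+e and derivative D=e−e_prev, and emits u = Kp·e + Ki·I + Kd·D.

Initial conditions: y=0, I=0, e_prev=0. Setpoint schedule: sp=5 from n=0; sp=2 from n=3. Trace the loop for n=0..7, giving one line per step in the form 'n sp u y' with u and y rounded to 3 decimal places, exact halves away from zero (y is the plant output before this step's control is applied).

0 5 16.250 0.000
1 5 11.797 4.063
2 5 11.704 4.980
3 2 0.806 5.416
4 2 2.979 2.910
5 2 2.841 2.200
6 2 3.530 1.810
7 2 3.886 1.788

(exact arithmetic carried between steps; '≈' marks a value shown rounded to 6 d.p. or computed from one; I and e_prev carry over from the previous line; the table rounds u and y to 3 d.p., halves away from zero)
n=0: y=0, sp=5, e=sp−y=5; I=5, D=e−e_prev=5; u=1·5+2·5+1/4·5=16.25; next y=1/2·0+1/4·16.25=4.0625
n=1: y=4.0625, sp=5, e=sp−y=0.9375; I=5.9375, D=e−e_prev=-4.0625; u=1·0.9375+2·5.9375+1/4·(-4.0625)=11.796875; next y=1/2·4.0625+1/4·11.796875≈4.980469
n=2: y≈4.980469, sp=5, e=sp−y≈0.019531; I≈5.957031, D=e−e_prev≈-0.917969; u=1·0.019531+2·5.957031+1/4·(-0.917969)≈11.704102; next y=1/2·4.980469+1/4·11.704102≈5.416260
n=3: y≈5.416260, sp=2, e=sp−y≈-3.416260; I≈2.540771, D=e−e_prev≈-3.435791; u=1·(-3.416260)+2·2.540771+1/4·(-3.435791)≈0.806335; next y=1/2·5.416260+1/4·0.806335≈2.909714
n=4: y≈2.909714, sp=2, e=sp−y≈-0.909714; I≈1.631058, D=e−e_prev≈2.506546; u=1·(-0.909714)+2·1.631058+1/4·2.506546≈2.979038; next y=1/2·2.909714+1/4·2.979038≈2.199616
n=5: y≈2.199616, sp=2, e=sp−y≈-0.199616; I≈1.431441, D=e−e_prev≈0.710097; u=1·(-0.199616)+2·1.431441+1/4·0.710097≈2.840791; next y=1/2·2.199616+1/4·2.840791≈1.810006
n=6: y≈1.810006, sp=2, e=sp−y≈0.189994; I≈1.621435, D=e−e_prev≈0.389611; u=1·0.189994+2·1.621435+1/4·0.389611≈3.530268; next y=1/2·1.810006+1/4·3.530268≈1.787570
n=7: y≈1.787570, sp=2, e=sp−y≈0.212430; I≈1.833866, D=e−e_prev≈0.022436; u=1·0.212430+2·1.833866+1/4·0.022436≈3.885770; next y=1/2·1.787570+1/4·3.885770≈1.865228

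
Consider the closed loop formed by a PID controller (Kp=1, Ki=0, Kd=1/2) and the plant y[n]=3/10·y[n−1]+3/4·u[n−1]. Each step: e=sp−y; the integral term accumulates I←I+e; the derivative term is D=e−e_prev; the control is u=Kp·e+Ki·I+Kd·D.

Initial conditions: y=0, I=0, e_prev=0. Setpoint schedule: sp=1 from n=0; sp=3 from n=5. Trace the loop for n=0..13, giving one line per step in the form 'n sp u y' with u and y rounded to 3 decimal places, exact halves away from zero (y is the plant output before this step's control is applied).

(exact arithmetic carried between steps; '≈' marks a value shown rounded to 6 d.p. or computed from one; I and e_prev carry over from the previous line; the table rounds u and y to 3 d.p., halves away from zero)
n=0: y=0, sp=1, e=sp−y=1; I=1, D=e−e_prev=1; u=1·1+0·1+1/2·1=1.5; next y=3/10·0+3/4·1.5=1.125
n=1: y=1.125, sp=1, e=sp−y=-0.125; I=0.875, D=e−e_prev=-1.125; u=1·(-0.125)+0·0.875+1/2·(-1.125)=-0.6875; next y=3/10·1.125+3/4·(-0.6875)=-0.178125
n=2: y=-0.178125, sp=1, e=sp−y=1.178125; I=2.053125, D=e−e_prev=1.303125; u=1·1.178125+0·2.053125+1/2·1.303125≈1.829688; next y=3/10·(-0.178125)+3/4·1.829688≈1.318828
n=3: y≈1.318828, sp=1, e=sp−y≈-0.318828; I≈1.734297, D=e−e_prev≈-1.496953; u=1·(-0.318828)+0·1.734297+1/2·(-1.496953)≈-1.067305; next y=3/10·1.318828+3/4·(-1.067305)≈-0.404830
n=4: y≈-0.404830, sp=1, e=sp−y≈1.404830; I≈3.139127, D=e−e_prev≈1.723658; u=1·1.404830+0·3.139127+1/2·1.723658≈2.266659; next y=3/10·(-0.404830)+3/4·2.266659≈1.578545
n=5: y≈1.578545, sp=3, e=sp−y≈1.421455; I≈4.560582, D=e−e_prev≈0.016625; u=1·1.421455+0·4.560582+1/2·0.016625≈1.429767; next y=3/10·1.578545+3/4·1.429767≈1.545889
n=6: y≈1.545889, sp=3, e=sp−y≈1.454111; I≈6.014693, D=e−e_prev≈0.032657; u=1·1.454111+0·6.014693+1/2·0.032657≈1.470439; next y=3/10·1.545889+3/4·1.470439≈1.566596
n=7: y≈1.566596, sp=3, e=sp−y≈1.433404; I≈7.448097, D=e−e_prev≈-0.020707; u=1·1.433404+0·7.448097+1/2·(-0.020707)≈1.423050; next y=3/10·1.566596+3/4·1.423050≈1.537266
n=8: y≈1.537266, sp=3, e=sp−y≈1.462734; I≈8.910830, D=e−e_prev≈0.029330; u=1·1.462734+0·8.910830+1/2·0.029330≈1.477399; next y=3/10·1.537266+3/4·1.477399≈1.569229
n=9: y≈1.569229, sp=3, e=sp−y≈1.430771; I≈10.341601, D=e−e_prev≈-0.031962; u=1·1.430771+0·10.341601+1/2·(-0.031962)≈1.414790; next y=3/10·1.569229+3/4·1.414790≈1.531861
n=10: y≈1.531861, sp=3, e=sp−y≈1.468139; I≈11.809740, D=e−e_prev≈0.037368; u=1·1.468139+0·11.809740+1/2·0.037368≈1.486823; next y=3/10·1.531861+3/4·1.486823≈1.574675
n=11: y≈1.574675, sp=3, e=sp−y≈1.425325; I≈13.235065, D=e−e_prev≈-0.042814; u=1·1.425325+0·13.235065+1/2·(-0.042814)≈1.403917; next y=3/10·1.574675+3/4·1.403917≈1.525341
n=12: y≈1.525341, sp=3, e=sp−y≈1.474659; I≈14.709724, D=e−e_prev≈0.049335; u=1·1.474659+0·14.709724+1/2·0.049335≈1.499327; next y=3/10·1.525341+3/4·1.499327≈1.582097
n=13: y≈1.582097, sp=3, e=sp−y≈1.417903; I≈16.127627, D=e−e_prev≈-0.056756; u=1·1.417903+0·16.127627+1/2·(-0.056756)≈1.389525; next y=3/10·1.582097+3/4·1.389525≈1.516773

0 1 1.500 0.000
1 1 -0.688 1.125
2 1 1.830 -0.178
3 1 -1.067 1.319
4 1 2.267 -0.405
5 3 1.430 1.579
6 3 1.470 1.546
7 3 1.423 1.567
8 3 1.477 1.537
9 3 1.415 1.569
10 3 1.487 1.532
11 3 1.404 1.575
12 3 1.499 1.525
13 3 1.390 1.582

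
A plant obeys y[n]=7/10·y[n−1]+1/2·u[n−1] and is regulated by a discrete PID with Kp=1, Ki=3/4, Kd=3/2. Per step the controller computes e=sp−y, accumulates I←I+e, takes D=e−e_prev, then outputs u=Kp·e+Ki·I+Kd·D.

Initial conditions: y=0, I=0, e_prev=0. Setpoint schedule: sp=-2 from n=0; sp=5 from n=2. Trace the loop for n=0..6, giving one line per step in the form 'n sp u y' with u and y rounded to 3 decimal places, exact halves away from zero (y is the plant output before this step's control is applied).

(exact arithmetic carried between steps; '≈' marks a value shown rounded to 6 d.p. or computed from one; I and e_prev carry over from the previous line; the table rounds u and y to 3 d.p., halves away from zero)
n=0: y=0, sp=-2, e=sp−y=-2; I=-2, D=e−e_prev=-2; u=1·(-2)+3/4·(-2)+3/2·(-2)=-6.5; next y=7/10·0+1/2·(-6.5)=-3.25
n=1: y=-3.25, sp=-2, e=sp−y=1.25; I=-0.75, D=e−e_prev=3.25; u=1·1.25+3/4·(-0.75)+3/2·3.25=5.5625; next y=7/10·(-3.25)+1/2·5.5625=0.50625
n=2: y=0.50625, sp=5, e=sp−y=4.49375; I=3.74375, D=e−e_prev=3.24375; u=1·4.49375+3/4·3.74375+3/2·3.24375≈12.167188; next y=7/10·0.50625+1/2·12.167188≈6.437969
n=3: y≈6.437969, sp=5, e=sp−y≈-1.437969; I≈2.305781, D=e−e_prev≈-5.931719; u=1·(-1.437969)+3/4·2.305781+3/2·(-5.931719)≈-8.606211; next y=7/10·6.437969+1/2·(-8.606211)≈0.203473
n=4: y≈0.203473, sp=5, e=sp−y≈4.796527; I≈7.102309, D=e−e_prev≈6.234496; u=1·4.796527+3/4·7.102309+3/2·6.234496≈19.475003; next y=7/10·0.203473+1/2·19.475003≈9.879932
n=5: y≈9.879932, sp=5, e=sp−y≈-4.879932; I≈2.222376, D=e−e_prev≈-9.676460; u=1·(-4.879932)+3/4·2.222376+3/2·(-9.676460)≈-17.727840; next y=7/10·9.879932+1/2·(-17.727840)≈-1.947967
n=6: y≈-1.947967, sp=5, e=sp−y≈6.947967; I≈9.170343, D=e−e_prev≈11.827900; u=1·6.947967+3/4·9.170343+3/2·11.827900≈31.567574; next y=7/10·(-1.947967)+1/2·31.567574≈14.420210

0 -2 -6.500 0.000
1 -2 5.563 -3.250
2 5 12.167 0.506
3 5 -8.606 6.438
4 5 19.475 0.203
5 5 -17.728 9.880
6 5 31.568 -1.948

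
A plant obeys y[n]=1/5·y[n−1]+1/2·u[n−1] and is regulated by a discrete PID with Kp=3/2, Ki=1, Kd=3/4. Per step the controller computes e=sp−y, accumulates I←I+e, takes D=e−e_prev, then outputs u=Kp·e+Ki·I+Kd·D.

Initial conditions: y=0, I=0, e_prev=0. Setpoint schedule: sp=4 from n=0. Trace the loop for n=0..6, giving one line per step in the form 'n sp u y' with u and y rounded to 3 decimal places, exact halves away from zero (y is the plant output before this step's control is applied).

(exact arithmetic carried between steps; '≈' marks a value shown rounded to 6 d.p. or computed from one; I and e_prev carry over from the previous line; the table rounds u and y to 3 d.p., halves away from zero)
n=0: y=0, sp=4, e=sp−y=4; I=4, D=e−e_prev=4; u=3/2·4+1·4+3/4·4=13; next y=1/5·0+1/2·13=6.5
n=1: y=6.5, sp=4, e=sp−y=-2.5; I=1.5, D=e−e_prev=-6.5; u=3/2·(-2.5)+1·1.5+3/4·(-6.5)=-7.125; next y=1/5·6.5+1/2·(-7.125)=-2.2625
n=2: y=-2.2625, sp=4, e=sp−y=6.2625; I=7.7625, D=e−e_prev=8.7625; u=3/2·6.2625+1·7.7625+3/4·8.7625=23.728125; next y=1/5·(-2.2625)+1/2·23.728125≈11.411563
n=3: y≈11.411563, sp=4, e=sp−y≈-7.411563; I≈0.350938, D=e−e_prev≈-13.674063; u=3/2·(-7.411563)+1·0.350938+3/4·(-13.674063)≈-21.021953; next y=1/5·11.411563+1/2·(-21.021953)≈-8.228664
n=4: y≈-8.228664, sp=4, e=sp−y≈12.228664; I≈12.579602, D=e−e_prev≈19.640227; u=3/2·12.228664+1·12.579602+3/4·19.640227≈45.652768; next y=1/5·(-8.228664)+1/2·45.652768≈21.180651
n=5: y≈21.180651, sp=4, e=sp−y≈-17.180651; I≈-4.601049, D=e−e_prev≈-29.409315; u=3/2·(-17.180651)+1·(-4.601049)+3/4·(-29.409315)≈-52.429012; next y=1/5·21.180651+1/2·(-52.429012)≈-21.978376
n=6: y≈-21.978376, sp=4, e=sp−y≈25.978376; I≈21.377326, D=e−e_prev≈43.159027; u=3/2·25.978376+1·21.377326+3/4·43.159027≈92.714160; next y=1/5·(-21.978376)+1/2·92.714160≈41.961405

0 4 13.000 0.000
1 4 -7.125 6.500
2 4 23.728 -2.263
3 4 -21.022 11.412
4 4 45.653 -8.229
5 4 -52.429 21.181
6 4 92.714 -21.978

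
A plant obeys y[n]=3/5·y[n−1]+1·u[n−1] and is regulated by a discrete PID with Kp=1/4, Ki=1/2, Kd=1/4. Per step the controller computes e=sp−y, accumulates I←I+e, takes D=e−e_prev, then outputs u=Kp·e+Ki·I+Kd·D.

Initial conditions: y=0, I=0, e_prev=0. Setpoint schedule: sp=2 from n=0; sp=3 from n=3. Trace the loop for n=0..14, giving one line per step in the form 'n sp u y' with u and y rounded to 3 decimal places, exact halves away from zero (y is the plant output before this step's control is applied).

(exact arithmetic carried between steps; '≈' marks a value shown rounded to 6 d.p. or computed from one; I and e_prev carry over from the previous line; the table rounds u and y to 3 d.p., halves away from zero)
n=0: y=0, sp=2, e=sp−y=2; I=2, D=e−e_prev=2; u=1/4·2+1/2·2+1/4·2=2; next y=3/5·0+1·2=2
n=1: y=2, sp=2, e=sp−y=0; I=2, D=e−e_prev=-2; u=1/4·0+1/2·2+1/4·(-2)=0.5; next y=3/5·2+1·0.5=1.7
n=2: y=1.7, sp=2, e=sp−y=0.3; I=2.3, D=e−e_prev=0.3; u=1/4·0.3+1/2·2.3+1/4·0.3=1.3; next y=3/5·1.7+1·1.3=2.32
n=3: y=2.32, sp=3, e=sp−y=0.68; I=2.98, D=e−e_prev=0.38; u=1/4·0.68+1/2·2.98+1/4·0.38=1.755; next y=3/5·2.32+1·1.755=3.147
n=4: y=3.147, sp=3, e=sp−y=-0.147; I=2.833, D=e−e_prev=-0.827; u=1/4·(-0.147)+1/2·2.833+1/4·(-0.827)=1.173; next y=3/5·3.147+1·1.173=3.0612
n=5: y=3.0612, sp=3, e=sp−y=-0.0612; I=2.7718, D=e−e_prev=0.0858; u=1/4·(-0.0612)+1/2·2.7718+1/4·0.0858=1.39205; next y=3/5·3.0612+1·1.39205=3.22877
n=6: y=3.22877, sp=3, e=sp−y=-0.22877; I=2.54303, D=e−e_prev=-0.16757; u=1/4·(-0.22877)+1/2·2.54303+1/4·(-0.16757)=1.17243; next y=3/5·3.22877+1·1.17243=3.109692
n=7: y=3.109692, sp=3, e=sp−y=-0.109692; I=2.433338, D=e−e_prev=0.119078; u=1/4·(-0.109692)+1/2·2.433338+1/4·0.119078≈1.219016; next y=3/5·3.109692+1·1.219016≈3.084831
n=8: y≈3.084831, sp=3, e=sp−y≈-0.084831; I≈2.348507, D=e−e_prev≈0.024861; u=1/4·(-0.084831)+1/2·2.348507+1/4·0.024861≈1.159261; next y=3/5·3.084831+1·1.159261≈3.010160
n=9: y≈3.010160, sp=3, e=sp−y≈-0.010160; I≈2.338348, D=e−e_prev≈0.074671; u=1/4·(-0.010160)+1/2·2.338348+1/4·0.074671≈1.185302; next y=3/5·3.010160+1·1.185302≈2.991397
n=10: y≈2.991397, sp=3, e=sp−y≈0.008603; I≈2.346950, D=e−e_prev≈0.018762; u=1/4·0.008603+1/2·2.346950+1/4·0.018762≈1.180316; next y=3/5·2.991397+1·1.180316≈2.975155
n=11: y≈2.975155, sp=3, e=sp−y≈0.024845; I≈2.371795, D=e−e_prev≈0.016243; u=1/4·0.024845+1/2·2.371795+1/4·0.016243≈1.196170; next y=3/5·2.975155+1·1.196170≈2.981263
n=12: y≈2.981263, sp=3, e=sp−y≈0.018737; I≈2.390533, D=e−e_prev≈-0.006108; u=1/4·0.018737+1/2·2.390533+1/4·(-0.006108)≈1.198424; next y=3/5·2.981263+1·1.198424≈2.987181
n=13: y≈2.987181, sp=3, e=sp−y≈0.012819; I≈2.403351, D=e−e_prev≈-0.005919; u=1/4·0.012819+1/2·2.403351+1/4·(-0.005919)≈1.203401; next y=3/5·2.987181+1·1.203401≈2.995710
n=14: y≈2.995710, sp=3, e=sp−y≈0.004290; I≈2.407642, D=e−e_prev≈-0.008528; u=1/4·0.004290+1/2·2.407642+1/4·(-0.008528)≈1.202762; next y=3/5·2.995710+1·1.202762≈3.000187

0 2 2.000 0.000
1 2 0.500 2.000
2 2 1.300 1.700
3 3 1.755 2.320
4 3 1.173 3.147
5 3 1.392 3.061
6 3 1.172 3.229
7 3 1.219 3.110
8 3 1.159 3.085
9 3 1.185 3.010
10 3 1.180 2.991
11 3 1.196 2.975
12 3 1.198 2.981
13 3 1.203 2.987
14 3 1.203 2.996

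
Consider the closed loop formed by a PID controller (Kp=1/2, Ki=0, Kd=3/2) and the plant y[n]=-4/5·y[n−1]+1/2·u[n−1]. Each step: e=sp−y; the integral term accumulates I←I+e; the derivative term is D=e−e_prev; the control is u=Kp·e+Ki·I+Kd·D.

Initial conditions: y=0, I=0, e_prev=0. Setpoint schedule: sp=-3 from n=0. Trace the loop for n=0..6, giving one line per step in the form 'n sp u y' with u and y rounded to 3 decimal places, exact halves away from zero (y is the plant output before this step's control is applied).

0 -3 -6.000 0.000
1 -3 4.500 -3.000
2 -3 -15.300 4.650
3 -3 28.215 -11.370
4 -3 -64.962 23.204
5 -3 135.393 -51.044
6 -3 -295.129 108.531

(exact arithmetic carried between steps; '≈' marks a value shown rounded to 6 d.p. or computed from one; I and e_prev carry over from the previous line; the table rounds u and y to 3 d.p., halves away from zero)
n=0: y=0, sp=-3, e=sp−y=-3; I=-3, D=e−e_prev=-3; u=1/2·(-3)+0·(-3)+3/2·(-3)=-6; next y=-4/5·0+1/2·(-6)=-3
n=1: y=-3, sp=-3, e=sp−y=0; I=-3, D=e−e_prev=3; u=1/2·0+0·(-3)+3/2·3=4.5; next y=-4/5·(-3)+1/2·4.5=4.65
n=2: y=4.65, sp=-3, e=sp−y=-7.65; I=-10.65, D=e−e_prev=-7.65; u=1/2·(-7.65)+0·(-10.65)+3/2·(-7.65)=-15.3; next y=-4/5·4.65+1/2·(-15.3)=-11.37
n=3: y=-11.37, sp=-3, e=sp−y=8.37; I=-2.28, D=e−e_prev=16.02; u=1/2·8.37+0·(-2.28)+3/2·16.02=28.215; next y=-4/5·(-11.37)+1/2·28.215=23.2035
n=4: y=23.2035, sp=-3, e=sp−y=-26.2035; I=-28.4835, D=e−e_prev=-34.5735; u=1/2·(-26.2035)+0·(-28.4835)+3/2·(-34.5735)=-64.962; next y=-4/5·23.2035+1/2·(-64.962)=-51.0438
n=5: y=-51.0438, sp=-3, e=sp−y=48.0438; I=19.5603, D=e−e_prev=74.2473; u=1/2·48.0438+0·19.5603+3/2·74.2473=135.39285; next y=-4/5·(-51.0438)+1/2·135.39285=108.531465
n=6: y=108.531465, sp=-3, e=sp−y=-111.531465; I=-91.971165, D=e−e_prev=-159.575265; u=1/2·(-111.531465)+0·(-91.971165)+3/2·(-159.575265)=-295.12863; next y=-4/5·108.531465+1/2·(-295.12863)=-234.389487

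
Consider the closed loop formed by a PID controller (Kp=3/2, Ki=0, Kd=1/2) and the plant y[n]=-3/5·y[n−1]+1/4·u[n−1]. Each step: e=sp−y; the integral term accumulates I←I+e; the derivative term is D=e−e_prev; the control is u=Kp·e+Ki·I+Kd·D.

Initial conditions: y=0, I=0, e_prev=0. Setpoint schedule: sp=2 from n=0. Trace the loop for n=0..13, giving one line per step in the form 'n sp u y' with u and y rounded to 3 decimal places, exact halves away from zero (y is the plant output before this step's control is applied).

(exact arithmetic carried between steps; '≈' marks a value shown rounded to 6 d.p. or computed from one; I and e_prev carry over from the previous line; the table rounds u and y to 3 d.p., halves away from zero)
n=0: y=0, sp=2, e=sp−y=2; I=2, D=e−e_prev=2; u=3/2·2+0·2+1/2·2=4; next y=-3/5·0+1/4·4=1
n=1: y=1, sp=2, e=sp−y=1; I=3, D=e−e_prev=-1; u=3/2·1+0·3+1/2·(-1)=1; next y=-3/5·1+1/4·1=-0.35
n=2: y=-0.35, sp=2, e=sp−y=2.35; I=5.35, D=e−e_prev=1.35; u=3/2·2.35+0·5.35+1/2·1.35=4.2; next y=-3/5·(-0.35)+1/4·4.2=1.26
n=3: y=1.26, sp=2, e=sp−y=0.74; I=6.09, D=e−e_prev=-1.61; u=3/2·0.74+0·6.09+1/2·(-1.61)=0.305; next y=-3/5·1.26+1/4·0.305=-0.67975
n=4: y=-0.67975, sp=2, e=sp−y=2.67975; I=8.76975, D=e−e_prev=1.93975; u=3/2·2.67975+0·8.76975+1/2·1.93975=4.9895; next y=-3/5·(-0.67975)+1/4·4.9895=1.655225
n=5: y=1.655225, sp=2, e=sp−y=0.344775; I=9.114525, D=e−e_prev=-2.334975; u=3/2·0.344775+0·9.114525+1/2·(-2.334975)=-0.650325; next y=-3/5·1.655225+1/4·(-0.650325)≈-1.155716
n=6: y≈-1.155716, sp=2, e=sp−y≈3.155716; I≈12.270241, D=e−e_prev≈2.810941; u=3/2·3.155716+0·12.270241+1/2·2.810941≈6.139045; next y=-3/5·(-1.155716)+1/4·6.139045≈2.228191
n=7: y=2.228191, sp=2, e=sp−y=-0.228191; I≈12.042050, D=e−e_prev≈-3.383907; u=3/2·(-0.228191)+0·12.042050+1/2·(-3.383907)≈-2.034240; next y=-3/5·2.228191+1/4·(-2.034240)≈-1.845475
n=8: y≈-1.845475, sp=2, e=sp−y≈3.845475; I≈15.887525, D=e−e_prev≈4.073666; u=3/2·3.845475+0·15.887525+1/2·4.073666≈7.805045; next y=-3/5·(-1.845475)+1/4·7.805045≈3.058546
n=9: y≈3.058546, sp=2, e=sp−y≈-1.058546; I≈14.828979, D=e−e_prev≈-4.904021; u=3/2·(-1.058546)+0·14.828979+1/2·(-4.904021)≈-4.039829; next y=-3/5·3.058546+1/4·(-4.039829)≈-2.845085
n=10: y≈-2.845085, sp=2, e=sp−y≈4.845085; I≈19.674064, D=e−e_prev≈5.903631; u=3/2·4.845085+0·19.674064+1/2·5.903631≈10.219443; next y=-3/5·(-2.845085)+1/4·10.219443≈4.261912
n=11: y≈4.261912, sp=2, e=sp−y≈-2.261912; I≈17.412152, D=e−e_prev≈-7.106997; u=3/2·(-2.261912)+0·17.412152+1/2·(-7.106997)≈-6.946366; next y=-3/5·4.261912+1/4·(-6.946366)≈-4.293738
n=12: y≈-4.293738, sp=2, e=sp−y≈6.293738; I≈23.705891, D=e−e_prev≈8.555650; u=3/2·6.293738+0·23.705891+1/2·8.555650≈13.718433; next y=-3/5·(-4.293738)+1/4·13.718433≈6.005851
n=13: y≈6.005851, sp=2, e=sp−y≈-4.005851; I≈19.700039, D=e−e_prev≈-10.299590; u=3/2·(-4.005851)+0·19.700039+1/2·(-10.299590)≈-11.158572; next y=-3/5·6.005851+1/4·(-11.158572)≈-6.393154

0 2 4.000 0.000
1 2 1.000 1.000
2 2 4.200 -0.350
3 2 0.305 1.260
4 2 4.990 -0.680
5 2 -0.650 1.655
6 2 6.139 -1.156
7 2 -2.034 2.228
8 2 7.805 -1.845
9 2 -4.040 3.059
10 2 10.219 -2.845
11 2 -6.946 4.262
12 2 13.718 -4.294
13 2 -11.159 6.006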